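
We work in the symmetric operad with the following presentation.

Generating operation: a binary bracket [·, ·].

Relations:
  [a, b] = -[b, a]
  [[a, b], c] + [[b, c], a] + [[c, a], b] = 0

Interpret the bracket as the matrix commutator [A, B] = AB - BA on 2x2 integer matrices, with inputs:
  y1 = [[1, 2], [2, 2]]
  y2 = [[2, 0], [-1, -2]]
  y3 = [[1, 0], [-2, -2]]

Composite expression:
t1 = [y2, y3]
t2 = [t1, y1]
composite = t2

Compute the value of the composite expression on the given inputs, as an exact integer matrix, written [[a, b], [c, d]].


[[-10, 0], [-5, 10]]

[y2, y3] = [[0, 0], [5, 0]]
[[y2, y3], y1] = [[-10, 0], [-5, 10]]


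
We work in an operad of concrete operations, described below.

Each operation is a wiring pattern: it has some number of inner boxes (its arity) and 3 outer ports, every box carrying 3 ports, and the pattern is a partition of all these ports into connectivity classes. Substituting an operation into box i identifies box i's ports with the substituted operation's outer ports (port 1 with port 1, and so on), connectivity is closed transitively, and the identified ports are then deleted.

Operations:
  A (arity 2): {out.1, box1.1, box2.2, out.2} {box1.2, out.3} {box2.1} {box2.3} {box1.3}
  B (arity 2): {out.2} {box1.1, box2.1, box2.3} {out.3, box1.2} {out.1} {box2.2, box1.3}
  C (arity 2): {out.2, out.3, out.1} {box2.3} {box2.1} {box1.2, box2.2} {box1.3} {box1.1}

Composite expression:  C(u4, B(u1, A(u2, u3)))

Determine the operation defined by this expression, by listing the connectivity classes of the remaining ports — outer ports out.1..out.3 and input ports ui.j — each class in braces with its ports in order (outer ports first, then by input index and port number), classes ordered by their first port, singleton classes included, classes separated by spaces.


{out.1, out.2, out.3} {u1.1, u1.3, u2.1, u2.2, u3.2} {u1.2} {u2.3} {u3.1} {u3.3} {u4.1} {u4.2} {u4.3}

Reachability decides: close wires over C-identified ports.
A over (u2, u3) gives {out.1, out.2, u2.1, u3.2} {out.3, u2.2} {u2.3} {u3.1} {u3.3}, out.j being that stage's outer ports
B over (u1, u2, u3) gives {out.1} {out.2} {out.3, u1.2} {u1.1, u1.3, u2.1, u2.2, u3.2} {u2.3} {u3.1} {u3.3}, out.j being that stage's outer ports
C over (u4, u1, u2, u3) gives {out.1, out.2, out.3} {u1.1, u1.3, u2.1, u2.2, u3.2} {u1.2} {u2.3} {u3.1} {u3.3} {u4.1} {u4.2} {u4.3}, out.j being that stage's outer ports


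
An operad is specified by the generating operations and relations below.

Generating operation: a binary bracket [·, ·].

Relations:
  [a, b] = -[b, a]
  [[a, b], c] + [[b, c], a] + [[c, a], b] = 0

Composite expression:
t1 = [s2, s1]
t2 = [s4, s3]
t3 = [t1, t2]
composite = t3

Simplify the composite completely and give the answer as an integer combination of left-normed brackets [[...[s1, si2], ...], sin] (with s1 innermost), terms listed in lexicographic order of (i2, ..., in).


Expand each bracket as ab - ba; the s1-initial words give the coefficients.
Composite bracket: [[s2, s1], [s4, s3]]
Applying ab - ba throughout gives 8 signed words (2^3 = 8).
Keep just the words that open with s1:
  word s1s2s3s4 has sign +1, contributing +[[[s1, s2], s3], s4]
  word s1s2s4s3 has sign -1, contributing -[[[s1, s2], s4], s3]

[[[s1, s2], s3], s4] - [[[s1, s2], s4], s3]


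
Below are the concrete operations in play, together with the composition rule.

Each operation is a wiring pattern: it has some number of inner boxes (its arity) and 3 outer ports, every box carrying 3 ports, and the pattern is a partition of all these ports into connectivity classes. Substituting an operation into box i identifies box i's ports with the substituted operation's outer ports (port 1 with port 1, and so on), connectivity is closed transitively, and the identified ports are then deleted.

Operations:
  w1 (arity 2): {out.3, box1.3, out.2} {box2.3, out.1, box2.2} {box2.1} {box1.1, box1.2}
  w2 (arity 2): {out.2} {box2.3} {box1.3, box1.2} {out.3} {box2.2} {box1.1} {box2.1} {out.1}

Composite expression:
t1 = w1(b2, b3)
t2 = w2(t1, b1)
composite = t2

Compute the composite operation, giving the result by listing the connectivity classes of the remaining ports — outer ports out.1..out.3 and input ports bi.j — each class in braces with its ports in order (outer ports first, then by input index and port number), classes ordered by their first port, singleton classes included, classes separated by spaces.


{out.1} {out.2} {out.3} {b1.1} {b1.2} {b1.3} {b2.1, b2.2} {b2.3} {b3.1} {b3.2, b3.3}

Reachability decides: close wires over w2-identified ports.
w1 over (b2, b3) gives {out.1, b3.2, b3.3} {out.2, out.3, b2.3} {b2.1, b2.2} {b3.1}, out.j being that stage's outer ports
w2 over (b2, b3, b1) gives {out.1} {out.2} {out.3} {b1.1} {b1.2} {b1.3} {b2.1, b2.2} {b2.3} {b3.1} {b3.2, b3.3}, out.j being that stage's outer ports


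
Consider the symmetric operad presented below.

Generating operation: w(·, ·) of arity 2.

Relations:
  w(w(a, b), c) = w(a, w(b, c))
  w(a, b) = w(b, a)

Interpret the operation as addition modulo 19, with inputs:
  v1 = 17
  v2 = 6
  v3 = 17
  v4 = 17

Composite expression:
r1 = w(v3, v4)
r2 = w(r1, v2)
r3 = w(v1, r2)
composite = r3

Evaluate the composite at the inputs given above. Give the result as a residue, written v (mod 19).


w(v3, v4) = 15
w(w(v3, v4), v2) = 2
w(v1, w(w(v3, v4), v2)) = 0

0 (mod 19)


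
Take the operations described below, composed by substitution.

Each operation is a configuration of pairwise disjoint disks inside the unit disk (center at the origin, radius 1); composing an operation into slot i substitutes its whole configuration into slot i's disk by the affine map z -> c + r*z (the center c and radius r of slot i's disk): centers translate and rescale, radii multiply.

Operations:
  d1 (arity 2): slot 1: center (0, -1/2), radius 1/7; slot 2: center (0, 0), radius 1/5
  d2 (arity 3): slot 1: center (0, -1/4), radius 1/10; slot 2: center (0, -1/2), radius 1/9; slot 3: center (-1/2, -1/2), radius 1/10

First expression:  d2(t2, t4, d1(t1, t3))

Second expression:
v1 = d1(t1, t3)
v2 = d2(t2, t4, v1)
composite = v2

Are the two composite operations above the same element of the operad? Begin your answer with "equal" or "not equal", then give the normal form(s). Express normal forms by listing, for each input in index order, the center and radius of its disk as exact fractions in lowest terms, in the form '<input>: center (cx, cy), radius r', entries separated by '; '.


equal; the common form is t1: center (-1/2, -11/20), radius 1/70; t2: center (0, -1/4), radius 1/10; t3: center (-1/2, -1/2), radius 1/50; t4: center (0, -1/2), radius 1/9

The first expression reduces to t1: center (-1/2, -11/20), radius 1/70; t2: center (0, -1/4), radius 1/10; t3: center (-1/2, -1/2), radius 1/50; t4: center (0, -1/2), radius 1/9
The second expression reduces to t1: center (-1/2, -11/20), radius 1/70; t2: center (0, -1/4), radius 1/10; t3: center (-1/2, -1/2), radius 1/50; t4: center (0, -1/2), radius 1/9
Same normal form: equal.


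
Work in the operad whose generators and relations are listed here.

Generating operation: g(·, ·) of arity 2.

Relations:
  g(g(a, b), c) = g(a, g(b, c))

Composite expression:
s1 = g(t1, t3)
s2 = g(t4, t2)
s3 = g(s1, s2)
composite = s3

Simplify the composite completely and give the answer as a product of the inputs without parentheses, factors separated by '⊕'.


t1 ⊕ t3 ⊕ t4 ⊕ t2

Key point: g is associative — brackets drop, the t-order remains.
g(t1, t3) unparenthesizes to t1 ⊕ t3
g(t4, t2) unparenthesizes to t4 ⊕ t2
g(g(t1, t3), g(t4, t2)) unparenthesizes to t1 ⊕ t3 ⊕ t4 ⊕ t2


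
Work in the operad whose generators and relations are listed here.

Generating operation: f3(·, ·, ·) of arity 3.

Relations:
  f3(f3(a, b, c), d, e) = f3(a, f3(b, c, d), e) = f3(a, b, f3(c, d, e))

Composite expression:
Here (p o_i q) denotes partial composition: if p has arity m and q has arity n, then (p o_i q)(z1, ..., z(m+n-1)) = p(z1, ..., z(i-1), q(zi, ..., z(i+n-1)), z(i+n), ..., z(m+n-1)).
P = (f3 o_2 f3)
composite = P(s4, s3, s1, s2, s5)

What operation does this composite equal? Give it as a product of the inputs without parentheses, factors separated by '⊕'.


Key point: f3 is associative — brackets drop, the s-order remains.
f3(s3, s1, s2) spells out as s3 ⊕ s1 ⊕ s2
f3(s4, f3(s3, s1, s2), s5) spells out as s4 ⊕ s3 ⊕ s1 ⊕ s2 ⊕ s5

s4 ⊕ s3 ⊕ s1 ⊕ s2 ⊕ s5


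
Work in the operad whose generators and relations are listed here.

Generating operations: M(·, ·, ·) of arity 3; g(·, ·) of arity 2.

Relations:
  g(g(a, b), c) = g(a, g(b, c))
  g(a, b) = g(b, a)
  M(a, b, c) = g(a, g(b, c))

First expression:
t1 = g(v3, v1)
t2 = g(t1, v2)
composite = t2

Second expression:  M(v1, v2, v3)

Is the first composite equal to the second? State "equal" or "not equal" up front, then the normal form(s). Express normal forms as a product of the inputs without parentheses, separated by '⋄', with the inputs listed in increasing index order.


equal: each reduces to v1 ⋄ v2 ⋄ v3

The first expression, normalized: v1 ⋄ v2 ⋄ v3
The second expression, normalized: v1 ⋄ v2 ⋄ v3
The normal forms match — equal.


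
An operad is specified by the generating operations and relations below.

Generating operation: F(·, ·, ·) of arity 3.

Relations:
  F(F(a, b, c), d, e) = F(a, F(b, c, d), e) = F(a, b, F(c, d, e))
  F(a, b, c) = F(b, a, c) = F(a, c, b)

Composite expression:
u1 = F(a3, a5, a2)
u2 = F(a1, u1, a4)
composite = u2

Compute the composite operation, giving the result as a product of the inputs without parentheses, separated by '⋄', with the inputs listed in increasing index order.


Any arrangement under F is one operation, so sort the a-inputs.
F(a3, a5, a2) unparenthesizes to a3 ⋄ a5 ⋄ a2
F(a1, F(a3, a5, a2), a4) unparenthesizes to a1 ⋄ a3 ⋄ a5 ⋄ a2 ⋄ a4
sorting the factors by input index: a1 ⋄ a2 ⋄ a3 ⋄ a4 ⋄ a5

a1 ⋄ a2 ⋄ a3 ⋄ a4 ⋄ a5


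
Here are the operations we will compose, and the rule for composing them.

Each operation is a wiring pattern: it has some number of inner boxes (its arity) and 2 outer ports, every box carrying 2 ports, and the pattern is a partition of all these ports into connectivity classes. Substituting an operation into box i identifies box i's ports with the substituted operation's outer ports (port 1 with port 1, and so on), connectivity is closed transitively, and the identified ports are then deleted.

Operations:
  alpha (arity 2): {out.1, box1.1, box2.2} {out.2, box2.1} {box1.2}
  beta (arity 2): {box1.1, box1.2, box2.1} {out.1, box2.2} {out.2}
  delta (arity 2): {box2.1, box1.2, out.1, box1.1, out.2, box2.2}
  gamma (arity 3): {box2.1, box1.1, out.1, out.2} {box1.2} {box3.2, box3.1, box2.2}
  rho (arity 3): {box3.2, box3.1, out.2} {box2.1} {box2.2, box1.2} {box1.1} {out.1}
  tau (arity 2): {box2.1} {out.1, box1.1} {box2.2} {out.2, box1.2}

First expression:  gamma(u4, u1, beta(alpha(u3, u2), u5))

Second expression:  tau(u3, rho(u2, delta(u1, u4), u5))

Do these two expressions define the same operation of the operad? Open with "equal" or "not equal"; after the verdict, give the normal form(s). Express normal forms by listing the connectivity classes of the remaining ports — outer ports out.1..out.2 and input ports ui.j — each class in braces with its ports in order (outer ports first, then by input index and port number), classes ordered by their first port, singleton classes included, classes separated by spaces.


The first expression reduces to {out.1, out.2, u1.1, u4.1} {u1.2, u5.2} {u2.1, u2.2, u3.1, u5.1} {u3.2} {u4.2}
The second expression reduces to {out.1, u3.1} {out.2, u3.2} {u1.1, u1.2, u2.2, u4.1, u4.2} {u2.1} {u5.1, u5.2}
The normal forms differ: not equal.

not equal: they reduce to {out.1, out.2, u1.1, u4.1} {u1.2, u5.2} {u2.1, u2.2, u3.1, u5.1} {u3.2} {u4.2} and {out.1, u3.1} {out.2, u3.2} {u1.1, u1.2, u2.2, u4.1, u4.2} {u2.1} {u5.1, u5.2}


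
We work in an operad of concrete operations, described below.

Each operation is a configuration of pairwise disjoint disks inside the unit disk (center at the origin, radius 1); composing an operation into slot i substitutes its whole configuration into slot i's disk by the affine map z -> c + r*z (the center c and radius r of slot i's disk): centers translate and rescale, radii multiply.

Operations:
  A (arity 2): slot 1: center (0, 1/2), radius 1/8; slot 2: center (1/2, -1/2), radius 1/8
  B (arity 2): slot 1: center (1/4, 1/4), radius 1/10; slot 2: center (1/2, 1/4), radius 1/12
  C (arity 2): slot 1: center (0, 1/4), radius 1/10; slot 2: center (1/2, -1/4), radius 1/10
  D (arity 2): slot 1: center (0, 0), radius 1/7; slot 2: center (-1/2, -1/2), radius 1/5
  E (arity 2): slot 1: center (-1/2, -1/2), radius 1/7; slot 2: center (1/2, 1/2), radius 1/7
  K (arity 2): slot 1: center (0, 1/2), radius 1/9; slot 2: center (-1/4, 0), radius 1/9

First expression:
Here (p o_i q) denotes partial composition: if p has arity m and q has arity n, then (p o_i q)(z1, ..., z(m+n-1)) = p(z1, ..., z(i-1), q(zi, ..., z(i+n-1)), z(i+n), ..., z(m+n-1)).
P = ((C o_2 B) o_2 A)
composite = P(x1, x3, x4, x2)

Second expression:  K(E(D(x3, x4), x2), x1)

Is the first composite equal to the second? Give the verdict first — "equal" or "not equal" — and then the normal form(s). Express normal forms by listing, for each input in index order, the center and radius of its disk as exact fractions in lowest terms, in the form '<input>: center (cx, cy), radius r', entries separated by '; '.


not equal: they reduce to x1: center (0, 1/4), radius 1/10; x2: center (11/20, -9/40), radius 1/120; x3: center (21/40, -11/50), radius 1/800; x4: center (53/100, -23/100), radius 1/800 and x1: center (-1/4, 0), radius 1/9; x2: center (1/18, 5/9), radius 1/63; x3: center (-1/18, 4/9), radius 1/441; x4: center (-4/63, 55/126), radius 1/315

Reducing the first expression gives x1: center (0, 1/4), radius 1/10; x2: center (11/20, -9/40), radius 1/120; x3: center (21/40, -11/50), radius 1/800; x4: center (53/100, -23/100), radius 1/800
Reducing the second expression gives x1: center (-1/4, 0), radius 1/9; x2: center (1/18, 5/9), radius 1/63; x3: center (-1/18, 4/9), radius 1/441; x4: center (-4/63, 55/126), radius 1/315
The forms do not match — not equal.


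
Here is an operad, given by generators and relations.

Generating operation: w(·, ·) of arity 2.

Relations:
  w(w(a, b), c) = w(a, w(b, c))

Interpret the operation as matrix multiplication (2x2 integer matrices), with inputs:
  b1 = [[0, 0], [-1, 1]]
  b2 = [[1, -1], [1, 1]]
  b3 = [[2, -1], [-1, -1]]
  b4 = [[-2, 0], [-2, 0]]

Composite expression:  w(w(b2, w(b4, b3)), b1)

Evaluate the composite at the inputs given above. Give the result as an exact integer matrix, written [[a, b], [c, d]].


[[0, 0], [-4, 4]]


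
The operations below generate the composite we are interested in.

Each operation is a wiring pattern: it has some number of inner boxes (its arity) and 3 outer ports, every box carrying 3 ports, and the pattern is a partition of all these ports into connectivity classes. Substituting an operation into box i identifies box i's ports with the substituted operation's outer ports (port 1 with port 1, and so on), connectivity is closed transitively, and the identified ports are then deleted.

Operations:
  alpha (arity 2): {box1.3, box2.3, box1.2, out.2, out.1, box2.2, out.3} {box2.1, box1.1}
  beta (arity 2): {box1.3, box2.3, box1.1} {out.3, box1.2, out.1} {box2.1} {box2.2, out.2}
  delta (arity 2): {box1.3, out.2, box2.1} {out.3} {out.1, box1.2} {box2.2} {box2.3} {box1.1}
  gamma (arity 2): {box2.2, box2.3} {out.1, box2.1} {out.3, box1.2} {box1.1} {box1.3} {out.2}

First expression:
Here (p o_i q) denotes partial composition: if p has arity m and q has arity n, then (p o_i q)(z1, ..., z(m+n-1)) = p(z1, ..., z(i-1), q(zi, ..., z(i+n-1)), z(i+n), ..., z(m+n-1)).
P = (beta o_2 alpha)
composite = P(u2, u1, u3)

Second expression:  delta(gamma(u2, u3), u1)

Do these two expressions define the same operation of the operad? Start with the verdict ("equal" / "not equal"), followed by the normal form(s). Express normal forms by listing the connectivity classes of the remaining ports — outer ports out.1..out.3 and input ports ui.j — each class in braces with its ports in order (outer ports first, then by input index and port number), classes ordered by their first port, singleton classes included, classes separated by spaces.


not equal — first {out.1, out.3, u2.2} {out.2, u1.2, u1.3, u2.1, u2.3, u3.2, u3.3} {u1.1, u3.1}, second {out.1} {out.2, u1.1, u2.2} {out.3} {u1.2} {u1.3} {u2.1} {u2.3} {u3.1} {u3.2, u3.3}


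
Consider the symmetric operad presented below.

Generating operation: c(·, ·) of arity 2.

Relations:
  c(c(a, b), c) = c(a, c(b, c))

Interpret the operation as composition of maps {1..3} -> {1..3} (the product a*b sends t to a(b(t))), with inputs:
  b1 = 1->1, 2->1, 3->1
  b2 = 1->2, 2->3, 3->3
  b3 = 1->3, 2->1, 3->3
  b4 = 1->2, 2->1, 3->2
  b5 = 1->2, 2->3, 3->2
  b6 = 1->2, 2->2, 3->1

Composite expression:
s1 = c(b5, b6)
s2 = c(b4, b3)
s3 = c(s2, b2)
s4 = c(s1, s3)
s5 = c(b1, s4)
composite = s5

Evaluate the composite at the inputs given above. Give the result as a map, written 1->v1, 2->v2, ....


1->1, 2->1, 3->1

c(b5, b6) = 1->3, 2->3, 3->2
c(b4, b3) = 1->2, 2->2, 3->2
c(c(b4, b3), b2) = 1->2, 2->2, 3->2
c(c(b5, b6), c(c(b4, b3), b2)) = 1->3, 2->3, 3->3
c(b1, c(c(b5, b6), c(c(b4, b3), b2))) = 1->1, 2->1, 3->1


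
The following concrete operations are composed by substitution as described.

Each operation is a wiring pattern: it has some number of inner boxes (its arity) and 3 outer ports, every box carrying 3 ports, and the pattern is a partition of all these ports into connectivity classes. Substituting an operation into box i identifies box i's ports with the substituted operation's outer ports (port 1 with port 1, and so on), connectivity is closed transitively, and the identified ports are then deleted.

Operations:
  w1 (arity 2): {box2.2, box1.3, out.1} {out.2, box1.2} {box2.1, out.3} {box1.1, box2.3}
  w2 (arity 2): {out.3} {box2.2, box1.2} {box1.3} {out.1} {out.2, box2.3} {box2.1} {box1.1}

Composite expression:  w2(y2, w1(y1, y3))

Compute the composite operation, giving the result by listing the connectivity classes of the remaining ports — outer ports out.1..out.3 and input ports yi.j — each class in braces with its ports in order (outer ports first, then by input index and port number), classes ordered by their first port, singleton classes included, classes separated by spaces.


{out.1} {out.2, y3.1} {out.3} {y1.1, y3.3} {y1.2, y2.2} {y1.3, y3.2} {y2.1} {y2.3}

Treat the ports identified at w2 as solder joints: merge, then drop.
the subtree at w1 composes to {out.1, y1.3, y3.2} {out.2, y1.2} {out.3, y3.1} {y1.1, y3.3} on (y1, y3); out.j = own outer ports
the subtree at w2 composes to {out.1} {out.2, y3.1} {out.3} {y1.1, y3.3} {y1.2, y2.2} {y1.3, y3.2} {y2.1} {y2.3} on (y2, y1, y3); out.j = own outer ports


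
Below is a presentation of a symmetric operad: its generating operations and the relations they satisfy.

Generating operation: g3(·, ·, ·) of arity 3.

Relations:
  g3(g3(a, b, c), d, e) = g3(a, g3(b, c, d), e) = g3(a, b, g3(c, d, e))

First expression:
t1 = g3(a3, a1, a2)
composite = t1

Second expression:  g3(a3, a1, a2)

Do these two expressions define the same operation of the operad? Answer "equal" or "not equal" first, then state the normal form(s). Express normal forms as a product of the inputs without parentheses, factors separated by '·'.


equal; the common form is a3 · a1 · a2


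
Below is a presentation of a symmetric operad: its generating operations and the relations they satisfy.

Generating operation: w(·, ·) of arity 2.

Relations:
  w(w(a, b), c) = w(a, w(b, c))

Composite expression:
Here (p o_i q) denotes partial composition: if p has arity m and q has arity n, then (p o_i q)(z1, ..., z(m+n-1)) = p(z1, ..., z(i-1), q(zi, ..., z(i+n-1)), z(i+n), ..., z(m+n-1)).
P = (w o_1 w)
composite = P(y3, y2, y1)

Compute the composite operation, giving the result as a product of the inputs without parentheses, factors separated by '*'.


Under associativity of w, the answer is the y's in reading order.
w(y3, y2) reduces to y3 * y2
w(w(y3, y2), y1) reduces to y3 * y2 * y1

y3 * y2 * y1


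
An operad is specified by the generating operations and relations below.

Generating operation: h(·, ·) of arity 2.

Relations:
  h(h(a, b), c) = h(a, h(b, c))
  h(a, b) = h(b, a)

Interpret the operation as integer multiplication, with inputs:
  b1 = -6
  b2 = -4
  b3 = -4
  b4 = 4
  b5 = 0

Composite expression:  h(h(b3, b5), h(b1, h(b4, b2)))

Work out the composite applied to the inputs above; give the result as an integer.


h(b3, b5) = 0
h(b4, b2) = -16
h(b1, h(b4, b2)) = 96
h(h(b3, b5), h(b1, h(b4, b2))) = 0

0


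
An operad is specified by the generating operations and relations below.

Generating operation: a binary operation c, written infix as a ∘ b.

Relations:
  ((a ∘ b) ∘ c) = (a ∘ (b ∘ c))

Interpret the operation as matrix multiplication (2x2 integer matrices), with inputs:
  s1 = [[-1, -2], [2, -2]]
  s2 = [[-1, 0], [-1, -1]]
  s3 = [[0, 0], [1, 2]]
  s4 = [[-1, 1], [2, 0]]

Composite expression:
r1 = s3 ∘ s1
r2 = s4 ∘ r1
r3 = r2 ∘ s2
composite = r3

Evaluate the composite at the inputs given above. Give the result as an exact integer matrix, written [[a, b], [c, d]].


[[3, 6], [0, 0]]

(s3 ∘ s1) = [[0, 0], [3, -6]]
(s4 ∘ (s3 ∘ s1)) = [[3, -6], [0, 0]]
((s4 ∘ (s3 ∘ s1)) ∘ s2) = [[3, 6], [0, 0]]


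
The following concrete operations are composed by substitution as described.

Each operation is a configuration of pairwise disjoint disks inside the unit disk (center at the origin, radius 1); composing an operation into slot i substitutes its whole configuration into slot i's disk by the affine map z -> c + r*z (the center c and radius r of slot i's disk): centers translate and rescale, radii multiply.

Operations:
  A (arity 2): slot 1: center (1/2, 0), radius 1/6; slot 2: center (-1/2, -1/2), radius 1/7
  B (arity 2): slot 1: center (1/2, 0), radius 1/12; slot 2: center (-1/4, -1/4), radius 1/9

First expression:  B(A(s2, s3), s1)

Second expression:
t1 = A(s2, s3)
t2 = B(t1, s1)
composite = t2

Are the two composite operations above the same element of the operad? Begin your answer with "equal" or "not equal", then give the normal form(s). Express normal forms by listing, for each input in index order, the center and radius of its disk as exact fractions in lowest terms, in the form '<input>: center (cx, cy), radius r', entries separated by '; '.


The first composite normalizes to s1: center (-1/4, -1/4), radius 1/9; s2: center (13/24, 0), radius 1/72; s3: center (11/24, -1/24), radius 1/84
The second composite normalizes to s1: center (-1/4, -1/4), radius 1/9; s2: center (13/24, 0), radius 1/72; s3: center (11/24, -1/24), radius 1/84
Same normal form: equal.

equal: each reduces to s1: center (-1/4, -1/4), radius 1/9; s2: center (13/24, 0), radius 1/72; s3: center (11/24, -1/24), radius 1/84


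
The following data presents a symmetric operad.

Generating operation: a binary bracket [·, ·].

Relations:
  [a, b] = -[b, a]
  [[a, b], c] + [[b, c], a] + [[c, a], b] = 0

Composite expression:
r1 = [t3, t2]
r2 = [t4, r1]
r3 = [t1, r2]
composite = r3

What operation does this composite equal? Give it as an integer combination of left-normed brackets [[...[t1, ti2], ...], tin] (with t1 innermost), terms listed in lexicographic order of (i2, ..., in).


[[[t1, t2], t3], t4] - [[[t1, t3], t2], t4] - [[[t1, t4], t2], t3] + [[[t1, t4], t3], t2]

In the tensor algebra, words opening t1 carry the t1-anchored form.
Composite bracket: [t1, [t4, [t3, t2]]]
The bracket unfolds into 8 signed words via [a, b] = ab - ba (2^3 = 8).
Coefficients come from the t1-initial words:
  word t1t2t3t4 has sign +1, contributing +[[[t1, t2], t3], t4]
  word t1t3t2t4 has sign -1, contributing -[[[t1, t3], t2], t4]
  word t1t4t2t3 has sign -1, contributing -[[[t1, t4], t2], t3]
  word t1t4t3t2 has sign +1, contributing +[[[t1, t4], t3], t2]


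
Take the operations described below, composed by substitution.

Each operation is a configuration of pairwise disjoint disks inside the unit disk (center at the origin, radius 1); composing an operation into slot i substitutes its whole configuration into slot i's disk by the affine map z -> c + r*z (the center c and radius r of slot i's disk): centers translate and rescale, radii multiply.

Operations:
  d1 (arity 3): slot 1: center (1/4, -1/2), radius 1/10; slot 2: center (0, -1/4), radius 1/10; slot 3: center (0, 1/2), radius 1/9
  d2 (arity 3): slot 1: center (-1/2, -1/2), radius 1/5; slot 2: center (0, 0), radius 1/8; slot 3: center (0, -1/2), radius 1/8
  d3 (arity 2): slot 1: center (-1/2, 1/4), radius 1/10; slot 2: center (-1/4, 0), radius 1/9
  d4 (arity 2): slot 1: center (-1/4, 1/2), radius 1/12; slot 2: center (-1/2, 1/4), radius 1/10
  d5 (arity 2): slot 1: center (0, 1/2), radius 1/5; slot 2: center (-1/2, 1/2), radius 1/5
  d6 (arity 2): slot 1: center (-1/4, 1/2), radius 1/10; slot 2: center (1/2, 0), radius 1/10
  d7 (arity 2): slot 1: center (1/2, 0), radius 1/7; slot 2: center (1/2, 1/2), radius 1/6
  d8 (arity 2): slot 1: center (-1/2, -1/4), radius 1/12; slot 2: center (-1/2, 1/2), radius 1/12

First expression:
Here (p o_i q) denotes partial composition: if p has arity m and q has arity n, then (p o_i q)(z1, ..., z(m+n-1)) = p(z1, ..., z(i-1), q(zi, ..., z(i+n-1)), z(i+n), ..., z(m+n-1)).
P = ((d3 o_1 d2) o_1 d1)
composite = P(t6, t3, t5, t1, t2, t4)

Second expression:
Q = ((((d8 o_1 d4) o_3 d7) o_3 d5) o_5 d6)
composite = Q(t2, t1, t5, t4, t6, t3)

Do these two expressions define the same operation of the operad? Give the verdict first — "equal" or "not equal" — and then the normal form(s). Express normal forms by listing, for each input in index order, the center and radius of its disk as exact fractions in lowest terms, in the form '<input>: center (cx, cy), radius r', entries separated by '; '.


not equal; first: t1: center (-1/2, 1/4), radius 1/80; t2: center (-1/2, 1/5), radius 1/80; t3: center (-11/20, 39/200), radius 1/500; t4: center (-1/4, 0), radius 1/9; t5: center (-11/20, 21/100), radius 1/450; t6: center (-109/200, 19/100), radius 1/500; second: t1: center (-13/24, -11/48), radius 1/120; t2: center (-25/48, -5/24), radius 1/144; t3: center (-65/144, 13/24), radius 1/720; t4: center (-13/28, 85/168), radius 1/420; t5: center (-11/24, 85/168), radius 1/420; t6: center (-133/288, 79/144), radius 1/720

The first composite normalizes to t1: center (-1/2, 1/4), radius 1/80; t2: center (-1/2, 1/5), radius 1/80; t3: center (-11/20, 39/200), radius 1/500; t4: center (-1/4, 0), radius 1/9; t5: center (-11/20, 21/100), radius 1/450; t6: center (-109/200, 19/100), radius 1/500
The second composite normalizes to t1: center (-13/24, -11/48), radius 1/120; t2: center (-25/48, -5/24), radius 1/144; t3: center (-65/144, 13/24), radius 1/720; t4: center (-13/28, 85/168), radius 1/420; t5: center (-11/24, 85/168), radius 1/420; t6: center (-133/288, 79/144), radius 1/720
No match — not equal.


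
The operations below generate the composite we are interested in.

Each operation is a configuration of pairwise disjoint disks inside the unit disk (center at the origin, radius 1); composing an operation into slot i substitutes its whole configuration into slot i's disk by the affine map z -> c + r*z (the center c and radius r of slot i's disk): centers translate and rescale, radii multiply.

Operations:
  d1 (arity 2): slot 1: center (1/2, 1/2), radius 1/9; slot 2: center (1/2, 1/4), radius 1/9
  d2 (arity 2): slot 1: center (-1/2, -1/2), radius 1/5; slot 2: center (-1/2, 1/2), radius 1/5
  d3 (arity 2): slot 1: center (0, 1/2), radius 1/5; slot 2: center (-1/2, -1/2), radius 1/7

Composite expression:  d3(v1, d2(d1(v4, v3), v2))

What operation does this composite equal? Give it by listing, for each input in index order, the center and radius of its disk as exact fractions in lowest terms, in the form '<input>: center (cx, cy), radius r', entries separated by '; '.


v1: center (0, 1/2), radius 1/5; v2: center (-4/7, -3/7), radius 1/35; v3: center (-39/70, -79/140), radius 1/315; v4: center (-39/70, -39/70), radius 1/315


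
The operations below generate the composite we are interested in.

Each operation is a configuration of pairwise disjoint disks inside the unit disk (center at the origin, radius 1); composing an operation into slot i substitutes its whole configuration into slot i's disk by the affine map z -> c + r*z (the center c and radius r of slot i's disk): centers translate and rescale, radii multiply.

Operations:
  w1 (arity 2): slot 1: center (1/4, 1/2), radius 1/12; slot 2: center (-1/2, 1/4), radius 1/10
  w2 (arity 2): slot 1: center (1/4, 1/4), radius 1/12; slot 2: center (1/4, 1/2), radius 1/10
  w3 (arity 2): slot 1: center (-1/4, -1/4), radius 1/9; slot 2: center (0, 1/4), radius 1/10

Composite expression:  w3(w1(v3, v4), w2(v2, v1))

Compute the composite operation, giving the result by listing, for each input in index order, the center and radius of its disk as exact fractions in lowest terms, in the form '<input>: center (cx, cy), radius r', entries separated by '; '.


v1: center (1/40, 3/10), radius 1/100; v2: center (1/40, 11/40), radius 1/120; v3: center (-2/9, -7/36), radius 1/108; v4: center (-11/36, -2/9), radius 1/90


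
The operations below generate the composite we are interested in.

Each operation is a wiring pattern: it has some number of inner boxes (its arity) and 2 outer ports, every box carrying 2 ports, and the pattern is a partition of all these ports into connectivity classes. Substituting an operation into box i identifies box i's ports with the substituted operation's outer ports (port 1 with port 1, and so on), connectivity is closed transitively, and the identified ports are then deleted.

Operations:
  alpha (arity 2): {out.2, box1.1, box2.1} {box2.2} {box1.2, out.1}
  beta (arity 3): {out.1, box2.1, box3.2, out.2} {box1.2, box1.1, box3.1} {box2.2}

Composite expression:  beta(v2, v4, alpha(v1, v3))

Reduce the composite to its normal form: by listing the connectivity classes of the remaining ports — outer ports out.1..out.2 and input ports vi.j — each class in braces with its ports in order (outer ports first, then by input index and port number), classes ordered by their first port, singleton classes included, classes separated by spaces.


{out.1, out.2, v1.1, v3.1, v4.1} {v1.2, v2.1, v2.2} {v3.2} {v4.2}


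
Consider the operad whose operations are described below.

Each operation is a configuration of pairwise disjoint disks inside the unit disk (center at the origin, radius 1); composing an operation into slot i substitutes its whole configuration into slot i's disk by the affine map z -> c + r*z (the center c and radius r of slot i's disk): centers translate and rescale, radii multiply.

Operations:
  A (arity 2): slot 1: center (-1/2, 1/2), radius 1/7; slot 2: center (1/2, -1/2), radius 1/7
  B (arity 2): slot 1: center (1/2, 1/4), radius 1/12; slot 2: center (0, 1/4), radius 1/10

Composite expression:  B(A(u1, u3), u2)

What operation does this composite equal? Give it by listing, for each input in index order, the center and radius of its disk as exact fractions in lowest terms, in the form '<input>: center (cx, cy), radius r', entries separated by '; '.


u1: center (11/24, 7/24), radius 1/84; u2: center (0, 1/4), radius 1/10; u3: center (13/24, 5/24), radius 1/84

Follow each u-input down from B: c' goes to c + r*c', radius to r*r'.
u1 passes through 2 substitutions, ending at center (11/24, 7/24), radius 1/84
u3 passes through 2 substitutions, ending at center (13/24, 5/24), radius 1/84
u2 passes through 1 substitution, ending at center (0, 1/4), radius 1/10


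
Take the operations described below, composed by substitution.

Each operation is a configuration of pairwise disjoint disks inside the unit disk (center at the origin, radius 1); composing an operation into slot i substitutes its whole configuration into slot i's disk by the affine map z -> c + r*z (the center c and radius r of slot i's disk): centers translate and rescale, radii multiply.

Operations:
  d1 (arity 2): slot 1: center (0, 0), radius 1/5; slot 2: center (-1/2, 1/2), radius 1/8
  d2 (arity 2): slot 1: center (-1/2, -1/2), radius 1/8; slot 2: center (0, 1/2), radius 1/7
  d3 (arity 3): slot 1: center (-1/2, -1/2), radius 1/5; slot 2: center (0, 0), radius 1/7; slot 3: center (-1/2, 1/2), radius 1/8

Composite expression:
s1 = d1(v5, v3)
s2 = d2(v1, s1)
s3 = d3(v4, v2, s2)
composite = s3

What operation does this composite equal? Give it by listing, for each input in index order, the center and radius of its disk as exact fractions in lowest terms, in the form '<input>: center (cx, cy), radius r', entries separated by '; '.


v1: center (-9/16, 7/16), radius 1/64; v2: center (0, 0), radius 1/7; v3: center (-57/112, 4/7), radius 1/448; v4: center (-1/2, -1/2), radius 1/5; v5: center (-1/2, 9/16), radius 1/280

Nesting under d3 composes maps z -> c + r*z down each v-path.
v4: after 1 affine step, its disk has center (-1/2, -1/2), radius 1/5
v2: after 1 affine step, its disk has center (0, 0), radius 1/7
v1: after 2 affine steps, its disk has center (-9/16, 7/16), radius 1/64
v5: after 3 affine steps, its disk has center (-1/2, 9/16), radius 1/280
v3: after 3 affine steps, its disk has center (-57/112, 4/7), radius 1/448


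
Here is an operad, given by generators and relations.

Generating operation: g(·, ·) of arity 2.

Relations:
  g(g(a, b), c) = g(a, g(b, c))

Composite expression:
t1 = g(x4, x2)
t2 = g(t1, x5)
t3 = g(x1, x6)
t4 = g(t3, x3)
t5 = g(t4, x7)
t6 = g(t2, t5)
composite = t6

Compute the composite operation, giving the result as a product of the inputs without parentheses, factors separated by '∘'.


Every regrouping of g is equal, so read the x-inputs in written order.
g(x4, x2) collapses to x4 ∘ x2
g(g(x4, x2), x5) collapses to x4 ∘ x2 ∘ x5
g(x1, x6) collapses to x1 ∘ x6
g(g(x1, x6), x3) collapses to x1 ∘ x6 ∘ x3
g(g(g(x1, x6), x3), x7) collapses to x1 ∘ x6 ∘ x3 ∘ x7
g(g(g(x4, x2), x5), g(g(g(x1, x6), x3), x7)) collapses to x4 ∘ x2 ∘ x5 ∘ x1 ∘ x6 ∘ x3 ∘ x7

x4 ∘ x2 ∘ x5 ∘ x1 ∘ x6 ∘ x3 ∘ x7


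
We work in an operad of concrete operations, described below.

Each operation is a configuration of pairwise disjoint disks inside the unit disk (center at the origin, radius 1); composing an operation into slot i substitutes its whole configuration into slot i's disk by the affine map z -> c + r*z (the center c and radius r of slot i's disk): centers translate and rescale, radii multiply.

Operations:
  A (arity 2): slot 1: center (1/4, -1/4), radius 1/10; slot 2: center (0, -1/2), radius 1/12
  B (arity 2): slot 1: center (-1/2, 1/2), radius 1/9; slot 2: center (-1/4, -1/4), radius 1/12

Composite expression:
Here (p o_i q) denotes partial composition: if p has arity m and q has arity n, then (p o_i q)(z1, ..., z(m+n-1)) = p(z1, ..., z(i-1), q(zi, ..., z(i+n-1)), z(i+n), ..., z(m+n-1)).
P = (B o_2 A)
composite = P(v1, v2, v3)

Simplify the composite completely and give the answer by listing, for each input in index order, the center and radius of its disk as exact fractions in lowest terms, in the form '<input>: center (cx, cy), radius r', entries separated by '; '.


v1: center (-1/2, 1/2), radius 1/9; v2: center (-11/48, -13/48), radius 1/120; v3: center (-1/4, -7/24), radius 1/144

Below B, radii multiply path by path; the v-disk centers shift.
v1 passes through 1 substitution, ending at center (-1/2, 1/2), radius 1/9
v2 passes through 2 substitutions, ending at center (-11/48, -13/48), radius 1/120
v3 passes through 2 substitutions, ending at center (-1/4, -7/24), radius 1/144


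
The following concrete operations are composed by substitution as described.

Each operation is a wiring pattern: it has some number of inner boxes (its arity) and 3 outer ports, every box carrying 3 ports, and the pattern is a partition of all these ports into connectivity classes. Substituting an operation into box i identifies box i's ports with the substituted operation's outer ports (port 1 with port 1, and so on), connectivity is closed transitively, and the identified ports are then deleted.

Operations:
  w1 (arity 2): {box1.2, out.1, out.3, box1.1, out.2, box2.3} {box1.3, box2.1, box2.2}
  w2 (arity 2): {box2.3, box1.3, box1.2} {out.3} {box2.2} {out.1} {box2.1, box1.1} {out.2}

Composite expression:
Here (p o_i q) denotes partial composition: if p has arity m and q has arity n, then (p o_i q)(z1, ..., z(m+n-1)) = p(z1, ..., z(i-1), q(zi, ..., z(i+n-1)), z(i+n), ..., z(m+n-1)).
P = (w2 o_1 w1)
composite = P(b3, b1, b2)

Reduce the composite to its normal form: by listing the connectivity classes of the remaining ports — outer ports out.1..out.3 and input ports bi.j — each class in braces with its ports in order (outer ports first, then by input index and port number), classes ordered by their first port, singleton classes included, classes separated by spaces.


{out.1} {out.2} {out.3} {b1.1, b1.2, b3.3} {b1.3, b2.1, b2.3, b3.1, b3.2} {b2.2}

Connectivity passes through glued w2-boundaries; trace each wire chain.
stage w1: inputs (b3, b1), connectivity {out.1, out.2, out.3, b1.3, b3.1, b3.2} {b1.1, b1.2, b3.3}, out.j its boundary
stage w2: inputs (b3, b1, b2), connectivity {out.1} {out.2} {out.3} {b1.1, b1.2, b3.3} {b1.3, b2.1, b2.3, b3.1, b3.2} {b2.2}, out.j its boundary


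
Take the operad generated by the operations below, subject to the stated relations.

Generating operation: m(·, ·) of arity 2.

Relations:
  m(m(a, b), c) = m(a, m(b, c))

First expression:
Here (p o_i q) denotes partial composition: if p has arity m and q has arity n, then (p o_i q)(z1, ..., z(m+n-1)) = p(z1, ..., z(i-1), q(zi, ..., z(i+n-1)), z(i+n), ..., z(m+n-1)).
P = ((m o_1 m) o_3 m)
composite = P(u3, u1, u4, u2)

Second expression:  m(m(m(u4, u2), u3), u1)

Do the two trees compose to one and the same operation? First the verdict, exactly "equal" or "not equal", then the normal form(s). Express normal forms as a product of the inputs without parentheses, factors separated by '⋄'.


not equal; the first gives u3 ⋄ u1 ⋄ u4 ⋄ u2 and the second u4 ⋄ u2 ⋄ u3 ⋄ u1


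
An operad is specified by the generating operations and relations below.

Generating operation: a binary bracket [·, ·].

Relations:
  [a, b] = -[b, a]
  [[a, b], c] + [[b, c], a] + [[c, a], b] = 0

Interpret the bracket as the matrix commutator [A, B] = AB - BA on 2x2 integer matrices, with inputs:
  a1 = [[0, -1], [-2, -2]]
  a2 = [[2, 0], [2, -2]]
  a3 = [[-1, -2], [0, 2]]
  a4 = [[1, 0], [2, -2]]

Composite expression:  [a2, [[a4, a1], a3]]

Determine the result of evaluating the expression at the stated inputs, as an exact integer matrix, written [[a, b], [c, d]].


[a4, a1] = [[2, -3], [10, -2]]
[[a4, a1], a3] = [[20, -17], [-30, -20]]
[a2, [[a4, a1], a3]] = [[34, -68], [200, -34]]

[[34, -68], [200, -34]]


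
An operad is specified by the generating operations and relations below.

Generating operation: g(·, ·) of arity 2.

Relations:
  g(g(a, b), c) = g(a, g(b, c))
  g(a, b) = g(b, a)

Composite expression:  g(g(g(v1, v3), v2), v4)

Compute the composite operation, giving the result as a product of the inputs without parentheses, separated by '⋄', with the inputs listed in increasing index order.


v1 ⋄ v2 ⋄ v3 ⋄ v4

Any arrangement under g is one operation, so sort the v-inputs.
g(v1, v3) spells out as v1 ⋄ v3
g(g(v1, v3), v2) spells out as v1 ⋄ v3 ⋄ v2
g(g(g(v1, v3), v2), v4) spells out as v1 ⋄ v3 ⋄ v2 ⋄ v4
reordering the factors by index: v1 ⋄ v2 ⋄ v3 ⋄ v4


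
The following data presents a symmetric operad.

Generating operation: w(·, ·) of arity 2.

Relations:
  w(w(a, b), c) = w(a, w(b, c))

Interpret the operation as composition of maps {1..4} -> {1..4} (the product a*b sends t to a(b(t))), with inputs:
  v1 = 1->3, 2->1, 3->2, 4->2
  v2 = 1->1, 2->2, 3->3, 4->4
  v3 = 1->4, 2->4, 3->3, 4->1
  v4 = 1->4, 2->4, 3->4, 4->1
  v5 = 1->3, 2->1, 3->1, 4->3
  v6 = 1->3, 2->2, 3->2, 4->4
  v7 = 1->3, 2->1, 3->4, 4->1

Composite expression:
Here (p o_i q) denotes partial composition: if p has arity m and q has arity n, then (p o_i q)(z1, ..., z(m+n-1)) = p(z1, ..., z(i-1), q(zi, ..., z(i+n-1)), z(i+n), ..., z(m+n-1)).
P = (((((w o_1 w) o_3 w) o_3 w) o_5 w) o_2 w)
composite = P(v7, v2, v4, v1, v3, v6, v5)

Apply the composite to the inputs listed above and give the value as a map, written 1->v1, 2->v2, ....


1->1, 2->1, 3->1, 4->1

w(v2, v4) = 1->4, 2->4, 3->4, 4->1
w(v7, w(v2, v4)) = 1->1, 2->1, 3->1, 4->3
w(v1, v3) = 1->2, 2->2, 3->2, 4->3
w(v6, v5) = 1->2, 2->3, 3->3, 4->2
w(w(v1, v3), w(v6, v5)) = 1->2, 2->2, 3->2, 4->2
w(w(v7, w(v2, v4)), w(w(v1, v3), w(v6, v5))) = 1->1, 2->1, 3->1, 4->1
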